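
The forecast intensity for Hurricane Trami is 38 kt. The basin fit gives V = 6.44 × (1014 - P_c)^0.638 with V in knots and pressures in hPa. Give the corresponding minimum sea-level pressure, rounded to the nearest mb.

ΔP = (V / 6.44)^(1/0.638) = (38/6.44)^1.567.
38/6.44 = 5.901; 5.901^1.567 ≈ 16.15 mb.
P_c = 1014 − 16.15 = 997.85 ≈ 998 mb.

998 mb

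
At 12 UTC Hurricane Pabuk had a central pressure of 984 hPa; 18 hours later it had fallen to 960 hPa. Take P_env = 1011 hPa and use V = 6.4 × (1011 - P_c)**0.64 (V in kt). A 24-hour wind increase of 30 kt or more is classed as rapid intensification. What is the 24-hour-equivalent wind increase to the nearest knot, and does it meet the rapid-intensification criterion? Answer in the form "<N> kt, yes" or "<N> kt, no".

V₁: ΔP = 27, V ≈ 6.4 × 27^0.64 ≈ 52.75 kt.
V₂: ΔP = 51, V ≈ 6.4 × 51^0.64 ≈ 79.25 kt.
ΔV over 18 h = 26.50 kt → 24 h equivalent = 26.50 × 24/18 ≈ 35.33 kt.
35 kt ≥ 30 kt ⇒ rapid intensification.

35 kt, yes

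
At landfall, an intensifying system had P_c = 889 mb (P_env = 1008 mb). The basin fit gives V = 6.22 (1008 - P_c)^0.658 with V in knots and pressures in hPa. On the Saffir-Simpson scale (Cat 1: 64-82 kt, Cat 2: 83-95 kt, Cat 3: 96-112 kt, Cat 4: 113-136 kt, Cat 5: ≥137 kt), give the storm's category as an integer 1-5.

ΔP = 1008 − 889 = 119 mb.
V ≈ 6.22 × 119^0.658 = 6.22 × 23.21 ≈ 144 kt.
144 kt falls in the Category 5 band.

5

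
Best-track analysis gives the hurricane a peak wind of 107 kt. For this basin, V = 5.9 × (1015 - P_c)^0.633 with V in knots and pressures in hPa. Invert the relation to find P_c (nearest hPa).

ΔP = (V / 5.9)^(1/0.633) = (107/5.9)^1.580.
107/5.9 = 18.136; 18.136^1.580 ≈ 97.32 hPa.
P_c = 1015 − 97.32 = 917.68 ≈ 918 hPa.

918 hPa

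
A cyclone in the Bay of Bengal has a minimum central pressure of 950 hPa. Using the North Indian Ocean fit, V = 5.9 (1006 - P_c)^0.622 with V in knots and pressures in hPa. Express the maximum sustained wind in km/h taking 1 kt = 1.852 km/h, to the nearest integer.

134 km/h

ΔP = 1006 − 950 = 56 hPa.
V ≈ 5.9 × 56^0.622 = 5.9 × 12.228 ≈ 72.148 kt.
72.148 × 1.852 ≈ 133.62 km/h → 134 km/h.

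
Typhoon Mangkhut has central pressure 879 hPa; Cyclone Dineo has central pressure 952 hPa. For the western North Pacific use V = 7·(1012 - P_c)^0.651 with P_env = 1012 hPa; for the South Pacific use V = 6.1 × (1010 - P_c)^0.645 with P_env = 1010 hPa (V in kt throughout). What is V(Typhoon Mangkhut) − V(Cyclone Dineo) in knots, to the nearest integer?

85 kt

Typhoon Mangkhut: ΔP = 133; V ≈ 7 × 133^0.651 ≈ 168.94 kt.
Cyclone Dineo: ΔP = 58; V ≈ 6.1 × 58^0.645 ≈ 83.70 kt.
Difference ≈ 168.94 − 83.70 = 85.24 → 85 kt.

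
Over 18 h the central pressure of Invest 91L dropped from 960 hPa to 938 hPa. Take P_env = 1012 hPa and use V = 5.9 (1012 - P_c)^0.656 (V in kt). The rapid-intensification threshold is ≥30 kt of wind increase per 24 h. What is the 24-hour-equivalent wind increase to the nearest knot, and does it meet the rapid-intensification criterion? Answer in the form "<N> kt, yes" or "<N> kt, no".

V₁: ΔP = 52, V ≈ 5.9 × 52^0.656 ≈ 78.80 kt.
V₂: ΔP = 74, V ≈ 5.9 × 74^0.656 ≈ 99.33 kt.
ΔV over 18 h = 20.53 kt → 24 h equivalent = 20.53 × 24/18 ≈ 27.37 kt.
27 kt < 30 kt ⇒ not rapid intensification.

27 kt, no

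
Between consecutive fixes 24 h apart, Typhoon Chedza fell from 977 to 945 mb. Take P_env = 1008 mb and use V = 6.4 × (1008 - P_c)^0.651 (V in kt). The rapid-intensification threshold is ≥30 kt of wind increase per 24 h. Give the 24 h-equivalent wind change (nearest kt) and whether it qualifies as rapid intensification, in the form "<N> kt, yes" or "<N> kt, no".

V₁: ΔP = 31, V ≈ 6.4 × 31^0.651 ≈ 59.85 kt.
V₂: ΔP = 63, V ≈ 6.4 × 63^0.651 ≈ 94.96 kt.
ΔV over 24 h = 35.11 kt → 24 h equivalent = 35.11 × 24/24 ≈ 35.11 kt.
35 kt ≥ 30 kt ⇒ rapid intensification.

35 kt, yes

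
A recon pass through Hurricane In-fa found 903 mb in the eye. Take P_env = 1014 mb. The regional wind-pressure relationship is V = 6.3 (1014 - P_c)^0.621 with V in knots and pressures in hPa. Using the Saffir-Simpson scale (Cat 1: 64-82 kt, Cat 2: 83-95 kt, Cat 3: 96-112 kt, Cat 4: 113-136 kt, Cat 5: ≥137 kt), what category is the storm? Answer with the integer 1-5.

ΔP = 1014 − 903 = 111 mb.
V ≈ 6.3 × 111^0.621 = 6.3 × 18.63 ≈ 117 kt.
117 kt falls in the Category 4 band.

4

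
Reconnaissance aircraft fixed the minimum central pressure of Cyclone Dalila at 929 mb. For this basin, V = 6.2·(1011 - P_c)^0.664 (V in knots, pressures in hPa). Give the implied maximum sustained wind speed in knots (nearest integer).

116 kt

ΔP = 1011 − 929 = 82 mb.
82^0.664 ≈ 18.654.
V ≈ 6.2 × 18.654 ≈ 115.7 kt.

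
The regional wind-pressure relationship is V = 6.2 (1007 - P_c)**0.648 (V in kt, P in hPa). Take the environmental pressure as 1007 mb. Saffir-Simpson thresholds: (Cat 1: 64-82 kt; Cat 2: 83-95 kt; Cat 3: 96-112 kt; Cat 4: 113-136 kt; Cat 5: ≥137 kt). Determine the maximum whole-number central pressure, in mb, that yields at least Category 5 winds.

888 mb

Category 5 begins at V = 137 kt.
Required ΔP = (137/6.2)^(1/0.648) = 22.097^1.543 ≈ 118.74 mb.
P_c ≤ 1007 − 118.74 = 888.26, so the highest integer P_c is 888 mb.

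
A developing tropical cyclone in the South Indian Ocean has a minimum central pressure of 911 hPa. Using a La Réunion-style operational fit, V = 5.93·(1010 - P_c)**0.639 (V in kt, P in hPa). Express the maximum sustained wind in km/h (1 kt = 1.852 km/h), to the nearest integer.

ΔP = 1010 − 911 = 99 hPa.
V ≈ 5.93 × 99^0.639 = 5.93 × 18.846 ≈ 111.755 kt.
111.755 × 1.852 ≈ 206.97 km/h → 207 km/h.

207 km/h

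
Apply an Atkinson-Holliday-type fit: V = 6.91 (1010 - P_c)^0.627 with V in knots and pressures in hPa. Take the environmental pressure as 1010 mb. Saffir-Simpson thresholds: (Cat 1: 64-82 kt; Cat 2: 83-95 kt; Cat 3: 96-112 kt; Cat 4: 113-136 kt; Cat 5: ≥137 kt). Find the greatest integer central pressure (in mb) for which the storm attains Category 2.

957 mb

Category 2 begins at V = 83 kt.
Required ΔP = (83/6.91)^(1/0.627) = 12.012^1.595 ≈ 52.70 mb.
P_c ≤ 1010 − 52.70 = 957.30, so the highest integer P_c is 957 mb.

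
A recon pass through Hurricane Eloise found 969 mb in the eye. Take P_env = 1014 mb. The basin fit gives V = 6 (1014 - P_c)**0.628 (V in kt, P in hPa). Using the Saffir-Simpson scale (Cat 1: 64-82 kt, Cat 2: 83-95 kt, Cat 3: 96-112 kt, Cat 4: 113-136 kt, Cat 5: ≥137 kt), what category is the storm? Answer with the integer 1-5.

ΔP = 1014 − 969 = 45 mb.
V ≈ 6 × 45^0.628 = 6 × 10.92 ≈ 66 kt.
66 kt falls in the Category 1 band.

1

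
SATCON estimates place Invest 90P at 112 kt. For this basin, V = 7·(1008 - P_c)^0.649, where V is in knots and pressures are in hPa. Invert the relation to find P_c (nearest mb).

ΔP = (V / 7)^(1/0.649) = (112/7)^1.541.
112/7 = 16.000; 16.000^1.541 ≈ 71.67 mb.
P_c = 1008 − 71.67 = 936.33 ≈ 936 mb.

936 mb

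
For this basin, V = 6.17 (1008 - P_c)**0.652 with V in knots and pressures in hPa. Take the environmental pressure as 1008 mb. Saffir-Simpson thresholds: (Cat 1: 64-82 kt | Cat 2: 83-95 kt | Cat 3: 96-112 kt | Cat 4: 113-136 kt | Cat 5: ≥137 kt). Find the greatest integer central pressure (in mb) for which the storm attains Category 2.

954 mb

Category 2 begins at V = 83 kt.
Required ΔP = (83/6.17)^(1/0.652) = 13.452^1.534 ≈ 53.86 mb.
P_c ≤ 1008 − 53.86 = 954.14, so the highest integer P_c is 954 mb.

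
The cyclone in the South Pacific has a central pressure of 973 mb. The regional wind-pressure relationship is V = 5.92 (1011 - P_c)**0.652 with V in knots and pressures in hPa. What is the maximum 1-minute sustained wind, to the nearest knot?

ΔP = 1011 − 973 = 38 mb.
38^0.652 ≈ 10.716.
V ≈ 5.92 × 10.716 ≈ 63.4 kt.

63 kt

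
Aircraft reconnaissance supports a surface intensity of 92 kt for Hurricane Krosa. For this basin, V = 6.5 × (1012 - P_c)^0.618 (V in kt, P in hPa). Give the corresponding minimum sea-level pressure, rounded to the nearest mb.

ΔP = (V / 6.5)^(1/0.618) = (92/6.5)^1.618.
92/6.5 = 14.154; 14.154^1.618 ≈ 72.82 mb.
P_c = 1012 − 72.82 = 939.18 ≈ 939 mb.

939 mb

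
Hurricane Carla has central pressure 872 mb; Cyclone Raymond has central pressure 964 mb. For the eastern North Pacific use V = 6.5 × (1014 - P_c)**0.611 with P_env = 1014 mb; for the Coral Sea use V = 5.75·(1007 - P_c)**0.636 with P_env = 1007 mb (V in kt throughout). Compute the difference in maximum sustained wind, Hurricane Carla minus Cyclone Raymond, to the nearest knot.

71 kt

Hurricane Carla: ΔP = 142; V ≈ 6.5 × 142^0.611 ≈ 134.26 kt.
Cyclone Raymond: ΔP = 43; V ≈ 5.75 × 43^0.636 ≈ 62.89 kt.
Difference ≈ 134.26 − 62.89 = 71.37 → 71 kt.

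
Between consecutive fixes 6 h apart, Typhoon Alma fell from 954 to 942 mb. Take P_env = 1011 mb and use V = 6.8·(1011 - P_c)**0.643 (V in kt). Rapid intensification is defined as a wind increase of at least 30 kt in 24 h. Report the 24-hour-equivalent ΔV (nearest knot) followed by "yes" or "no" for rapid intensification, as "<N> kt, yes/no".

V₁: ΔP = 57, V ≈ 6.8 × 57^0.643 ≈ 91.52 kt.
V₂: ΔP = 69, V ≈ 6.8 × 69^0.643 ≈ 103.49 kt.
ΔV over 6 h = 11.97 kt → 24 h equivalent = 11.97 × 24/6 ≈ 47.88 kt.
48 kt ≥ 30 kt ⇒ rapid intensification.

48 kt, yes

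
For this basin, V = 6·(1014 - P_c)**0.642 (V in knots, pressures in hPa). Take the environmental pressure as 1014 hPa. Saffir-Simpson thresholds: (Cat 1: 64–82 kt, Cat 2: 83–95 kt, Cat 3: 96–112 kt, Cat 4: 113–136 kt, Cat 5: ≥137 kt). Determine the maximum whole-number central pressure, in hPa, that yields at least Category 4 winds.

917 hPa

Category 4 begins at V = 113 kt.
Required ΔP = (113/6)^(1/0.642) = 18.833^1.558 ≈ 96.80 hPa.
P_c ≤ 1014 − 96.80 = 917.20, so the highest integer P_c is 917 hPa.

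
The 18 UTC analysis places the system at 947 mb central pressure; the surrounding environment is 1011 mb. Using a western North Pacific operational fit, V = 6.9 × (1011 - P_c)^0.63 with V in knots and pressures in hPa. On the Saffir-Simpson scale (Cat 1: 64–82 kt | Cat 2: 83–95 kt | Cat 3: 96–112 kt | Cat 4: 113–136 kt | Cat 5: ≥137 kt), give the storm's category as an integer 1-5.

2

ΔP = 1011 − 947 = 64 mb.
V ≈ 6.9 × 64^0.63 = 6.9 × 13.74 ≈ 95 kt.
95 kt falls in the Category 2 band.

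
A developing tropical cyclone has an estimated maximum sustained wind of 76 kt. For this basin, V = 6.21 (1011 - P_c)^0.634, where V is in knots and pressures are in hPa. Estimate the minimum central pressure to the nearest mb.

ΔP = (V / 6.21)^(1/0.634) = (76/6.21)^1.577.
76/6.21 = 12.238; 12.238^1.577 ≈ 51.96 mb.
P_c = 1011 − 51.96 = 959.04 ≈ 959 mb.

959 mb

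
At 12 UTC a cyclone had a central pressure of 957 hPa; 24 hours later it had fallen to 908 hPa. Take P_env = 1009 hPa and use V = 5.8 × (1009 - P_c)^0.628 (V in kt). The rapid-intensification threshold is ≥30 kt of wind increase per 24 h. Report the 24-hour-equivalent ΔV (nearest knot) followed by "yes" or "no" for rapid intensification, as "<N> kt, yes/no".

V₁: ΔP = 52, V ≈ 5.8 × 52^0.628 ≈ 69.36 kt.
V₂: ΔP = 101, V ≈ 5.8 × 101^0.628 ≈ 105.23 kt.
ΔV over 24 h = 35.87 kt → 24 h equivalent = 35.87 × 24/24 ≈ 35.87 kt.
36 kt ≥ 30 kt ⇒ rapid intensification.

36 kt, yes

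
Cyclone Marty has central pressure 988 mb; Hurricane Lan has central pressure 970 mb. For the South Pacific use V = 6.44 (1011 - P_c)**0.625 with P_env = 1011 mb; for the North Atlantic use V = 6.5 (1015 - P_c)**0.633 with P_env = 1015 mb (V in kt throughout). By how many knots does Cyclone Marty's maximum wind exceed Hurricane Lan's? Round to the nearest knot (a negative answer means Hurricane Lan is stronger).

-27 kt

Cyclone Marty: ΔP = 23; V ≈ 6.44 × 23^0.625 ≈ 45.71 kt.
Hurricane Lan: ΔP = 45; V ≈ 6.5 × 45^0.633 ≈ 72.34 kt.
Difference ≈ 45.71 − 72.34 = -26.63 → -27 kt.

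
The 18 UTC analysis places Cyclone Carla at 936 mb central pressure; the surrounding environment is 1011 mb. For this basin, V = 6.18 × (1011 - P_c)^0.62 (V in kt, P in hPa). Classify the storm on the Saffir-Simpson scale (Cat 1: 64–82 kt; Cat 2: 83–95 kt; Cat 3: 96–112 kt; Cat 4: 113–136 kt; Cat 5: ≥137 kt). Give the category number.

ΔP = 1011 − 936 = 75 mb.
V ≈ 6.18 × 75^0.62 = 6.18 × 14.54 ≈ 90 kt.
90 kt falls in the Category 2 band.

2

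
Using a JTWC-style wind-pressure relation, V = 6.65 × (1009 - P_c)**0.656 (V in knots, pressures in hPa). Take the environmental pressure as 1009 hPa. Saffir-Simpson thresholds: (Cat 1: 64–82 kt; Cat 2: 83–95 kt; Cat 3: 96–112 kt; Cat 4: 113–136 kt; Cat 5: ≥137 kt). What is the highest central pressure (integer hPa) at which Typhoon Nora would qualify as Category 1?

Category 1 begins at V = 64 kt.
Required ΔP = (64/6.65)^(1/0.656) = 9.624^1.524 ≈ 31.55 hPa.
P_c ≤ 1009 − 31.55 = 977.45, so the highest integer P_c is 977 hPa.

977 hPa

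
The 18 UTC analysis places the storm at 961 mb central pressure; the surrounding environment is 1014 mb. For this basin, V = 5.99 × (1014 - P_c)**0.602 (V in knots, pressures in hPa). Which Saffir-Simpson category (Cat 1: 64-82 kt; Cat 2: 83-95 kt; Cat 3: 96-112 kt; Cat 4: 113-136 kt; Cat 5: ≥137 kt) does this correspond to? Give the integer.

ΔP = 1014 − 961 = 53 mb.
V ≈ 5.99 × 53^0.602 = 5.99 × 10.91 ≈ 65 kt.
65 kt falls in the Category 1 band.

1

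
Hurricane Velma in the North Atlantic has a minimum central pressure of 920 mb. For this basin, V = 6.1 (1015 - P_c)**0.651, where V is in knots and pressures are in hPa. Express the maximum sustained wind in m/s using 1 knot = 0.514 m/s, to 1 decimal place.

ΔP = 1015 − 920 = 95 mb.
V ≈ 6.1 × 95^0.651 = 6.1 × 19.386 ≈ 118.257 kt.
118.257 × 0.514 ≈ 60.78 m/s → 60.8 m/s.

60.8 m/s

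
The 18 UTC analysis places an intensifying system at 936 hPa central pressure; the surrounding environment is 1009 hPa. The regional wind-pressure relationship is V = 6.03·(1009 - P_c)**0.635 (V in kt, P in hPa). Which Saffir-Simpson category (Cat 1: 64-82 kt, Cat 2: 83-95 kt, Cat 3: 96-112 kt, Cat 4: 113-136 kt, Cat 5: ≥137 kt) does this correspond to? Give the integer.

2

ΔP = 1009 − 936 = 73 hPa.
V ≈ 6.03 × 73^0.635 = 6.03 × 15.25 ≈ 92 kt.
92 kt falls in the Category 2 band.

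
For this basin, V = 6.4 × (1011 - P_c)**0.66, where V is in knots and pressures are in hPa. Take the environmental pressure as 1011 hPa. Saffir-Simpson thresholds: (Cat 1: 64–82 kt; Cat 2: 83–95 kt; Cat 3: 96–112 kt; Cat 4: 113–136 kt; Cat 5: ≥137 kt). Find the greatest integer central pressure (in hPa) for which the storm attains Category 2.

Category 2 begins at V = 83 kt.
Required ΔP = (83/6.4)^(1/0.66) = 12.969^1.515 ≈ 48.55 hPa.
P_c ≤ 1011 − 48.55 = 962.45, so the highest integer P_c is 962 hPa.

962 hPa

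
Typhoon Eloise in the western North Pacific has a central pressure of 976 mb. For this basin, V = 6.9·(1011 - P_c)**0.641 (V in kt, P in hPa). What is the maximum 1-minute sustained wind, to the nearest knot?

67 kt

ΔP = 1011 − 976 = 35 mb.
35^0.641 ≈ 9.767.
V ≈ 6.9 × 9.767 ≈ 67.4 kt.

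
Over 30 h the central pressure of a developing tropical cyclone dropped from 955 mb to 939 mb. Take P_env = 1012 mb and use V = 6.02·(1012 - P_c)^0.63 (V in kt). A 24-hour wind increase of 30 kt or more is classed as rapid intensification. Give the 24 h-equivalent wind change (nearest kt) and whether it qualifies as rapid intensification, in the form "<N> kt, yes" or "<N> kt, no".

10 kt, no

V₁: ΔP = 57, V ≈ 6.02 × 57^0.63 ≈ 76.88 kt.
V₂: ΔP = 73, V ≈ 6.02 × 73^0.63 ≈ 89.84 kt.
ΔV over 30 h = 12.96 kt → 24 h equivalent = 12.96 × 24/30 ≈ 10.37 kt.
10 kt < 30 kt ⇒ not rapid intensification.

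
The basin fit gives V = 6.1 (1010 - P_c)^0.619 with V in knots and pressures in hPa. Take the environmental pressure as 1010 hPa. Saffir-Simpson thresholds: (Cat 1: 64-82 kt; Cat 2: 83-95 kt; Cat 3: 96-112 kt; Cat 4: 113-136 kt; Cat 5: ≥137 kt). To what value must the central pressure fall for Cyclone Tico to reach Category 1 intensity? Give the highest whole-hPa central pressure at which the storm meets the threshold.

965 hPa

Category 1 begins at V = 64 kt.
Required ΔP = (64/6.1)^(1/0.619) = 10.492^1.616 ≈ 44.59 hPa.
P_c ≤ 1010 − 44.59 = 965.41, so the highest integer P_c is 965 hPa.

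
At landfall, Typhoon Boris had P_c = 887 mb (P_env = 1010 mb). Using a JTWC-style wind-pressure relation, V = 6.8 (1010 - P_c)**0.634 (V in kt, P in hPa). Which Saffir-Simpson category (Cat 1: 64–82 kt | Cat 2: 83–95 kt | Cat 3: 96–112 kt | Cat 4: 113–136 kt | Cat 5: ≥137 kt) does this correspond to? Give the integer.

ΔP = 1010 − 887 = 123 mb.
V ≈ 6.8 × 123^0.634 = 6.8 × 21.13 ≈ 144 kt.
144 kt falls in the Category 5 band.

5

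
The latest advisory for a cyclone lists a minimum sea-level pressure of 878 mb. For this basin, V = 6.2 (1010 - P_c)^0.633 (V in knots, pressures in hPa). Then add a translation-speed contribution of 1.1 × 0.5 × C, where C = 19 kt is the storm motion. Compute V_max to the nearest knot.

ΔP = 1010 − 878 = 132 mb.
132^0.633 ≈ 21.995.
V ≈ 6.2 × 21.995 ≈ 136.4 kt.
Translation term: 1.1 × 0.5 × 19 = 10.45 kt.
Corrected V ≈ 146.85 kt → 147 kt.

147 kt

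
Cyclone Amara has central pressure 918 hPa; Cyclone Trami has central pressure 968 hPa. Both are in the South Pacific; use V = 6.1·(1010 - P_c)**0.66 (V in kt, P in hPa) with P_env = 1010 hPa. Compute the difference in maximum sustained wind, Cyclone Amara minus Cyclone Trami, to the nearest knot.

Cyclone Amara: ΔP = 92; V ≈ 6.1 × 92^0.66 ≈ 120.62 kt.
Cyclone Trami: ΔP = 42; V ≈ 6.1 × 42^0.66 ≈ 71.89 kt.
Difference ≈ 120.62 − 71.89 = 48.73 → 49 kt.

49 kt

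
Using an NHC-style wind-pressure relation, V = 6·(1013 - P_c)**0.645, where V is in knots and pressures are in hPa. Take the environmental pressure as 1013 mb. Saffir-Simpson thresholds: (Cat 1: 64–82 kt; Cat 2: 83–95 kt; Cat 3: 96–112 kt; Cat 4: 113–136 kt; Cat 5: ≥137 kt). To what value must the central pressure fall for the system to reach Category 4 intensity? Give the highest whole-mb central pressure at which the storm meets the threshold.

Category 4 begins at V = 113 kt.
Required ΔP = (113/6)^(1/0.645) = 18.833^1.550 ≈ 94.76 mb.
P_c ≤ 1013 − 94.76 = 918.24, so the highest integer P_c is 918 mb.

918 mb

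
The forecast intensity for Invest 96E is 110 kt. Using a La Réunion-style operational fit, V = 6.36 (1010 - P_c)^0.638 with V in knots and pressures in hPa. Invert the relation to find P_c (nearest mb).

ΔP = (V / 6.36)^(1/0.638) = (110/6.36)^1.567.
110/6.36 = 17.296; 17.296^1.567 ≈ 87.16 mb.
P_c = 1010 − 87.16 = 922.84 ≈ 923 mb.

923 mb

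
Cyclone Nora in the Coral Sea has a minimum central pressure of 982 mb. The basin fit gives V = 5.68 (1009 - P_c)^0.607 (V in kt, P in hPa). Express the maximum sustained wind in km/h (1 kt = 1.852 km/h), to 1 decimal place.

ΔP = 1009 − 982 = 27 mb.
V ≈ 5.68 × 27^0.607 = 5.68 × 7.393 ≈ 41.994 kt.
41.994 × 1.852 ≈ 77.77 km/h → 77.8 km/h.

77.8 km/h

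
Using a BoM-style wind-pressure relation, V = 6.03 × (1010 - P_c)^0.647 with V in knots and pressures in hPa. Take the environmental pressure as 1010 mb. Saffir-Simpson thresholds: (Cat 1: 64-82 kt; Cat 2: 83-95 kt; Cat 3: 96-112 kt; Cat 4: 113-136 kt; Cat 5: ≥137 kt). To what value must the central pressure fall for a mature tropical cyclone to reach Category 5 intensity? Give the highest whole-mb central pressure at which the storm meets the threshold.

Category 5 begins at V = 137 kt.
Required ΔP = (137/6.03)^(1/0.647) = 22.720^1.546 ≈ 124.87 mb.
P_c ≤ 1010 − 124.87 = 885.13, so the highest integer P_c is 885 mb.

885 mb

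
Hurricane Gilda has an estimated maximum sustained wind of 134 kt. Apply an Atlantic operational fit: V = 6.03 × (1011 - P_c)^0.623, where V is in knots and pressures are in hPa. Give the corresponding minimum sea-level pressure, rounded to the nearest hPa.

866 hPa

ΔP = (V / 6.03)^(1/0.623) = (134/6.03)^1.605.
134/6.03 = 22.222; 22.222^1.605 ≈ 145.14 hPa.
P_c = 1011 − 145.14 = 865.86 ≈ 866 hPa.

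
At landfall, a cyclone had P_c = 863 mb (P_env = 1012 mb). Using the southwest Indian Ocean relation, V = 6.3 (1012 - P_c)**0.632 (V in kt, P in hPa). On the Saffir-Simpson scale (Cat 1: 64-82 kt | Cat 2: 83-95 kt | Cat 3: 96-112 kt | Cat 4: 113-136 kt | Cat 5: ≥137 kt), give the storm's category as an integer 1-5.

ΔP = 1012 − 863 = 149 mb.
V ≈ 6.3 × 149^0.632 = 6.3 × 23.63 ≈ 149 kt.
149 kt falls in the Category 5 band.

5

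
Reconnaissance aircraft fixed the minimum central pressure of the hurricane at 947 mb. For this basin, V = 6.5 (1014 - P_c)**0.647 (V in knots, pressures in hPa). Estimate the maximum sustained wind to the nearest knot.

99 kt

ΔP = 1014 − 947 = 67 mb.
67^0.647 ≈ 15.187.
V ≈ 6.5 × 15.187 ≈ 98.7 kt.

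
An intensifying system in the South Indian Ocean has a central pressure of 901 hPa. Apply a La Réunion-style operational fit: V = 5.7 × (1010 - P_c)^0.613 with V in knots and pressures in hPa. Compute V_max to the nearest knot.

101 kt

ΔP = 1010 − 901 = 109 hPa.
109^0.613 ≈ 17.740.
V ≈ 5.7 × 17.740 ≈ 101.1 kt.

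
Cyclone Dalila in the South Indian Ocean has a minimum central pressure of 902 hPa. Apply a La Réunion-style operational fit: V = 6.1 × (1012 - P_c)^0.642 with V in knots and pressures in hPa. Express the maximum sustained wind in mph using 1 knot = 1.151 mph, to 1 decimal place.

ΔP = 1012 − 902 = 110 hPa.
V ≈ 6.1 × 110^0.642 = 6.1 × 20.444 ≈ 124.711 kt.
124.711 × 1.151 ≈ 143.54 mph → 143.5 mph.

143.5 mph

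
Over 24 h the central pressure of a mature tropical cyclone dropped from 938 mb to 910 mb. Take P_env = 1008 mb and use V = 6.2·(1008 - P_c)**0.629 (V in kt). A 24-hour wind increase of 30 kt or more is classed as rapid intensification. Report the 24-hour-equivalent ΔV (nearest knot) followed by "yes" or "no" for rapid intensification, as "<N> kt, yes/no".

V₁: ΔP = 70, V ≈ 6.2 × 70^0.629 ≈ 89.73 kt.
V₂: ΔP = 98, V ≈ 6.2 × 98^0.629 ≈ 110.89 kt.
ΔV over 24 h = 21.16 kt → 24 h equivalent = 21.16 × 24/24 ≈ 21.16 kt.
21 kt < 30 kt ⇒ not rapid intensification.

21 kt, no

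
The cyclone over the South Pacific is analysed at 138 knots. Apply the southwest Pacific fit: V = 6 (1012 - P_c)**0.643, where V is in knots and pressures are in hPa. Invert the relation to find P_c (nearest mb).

881 mb

ΔP = (V / 6)^(1/0.643) = (138/6)^1.555.
138/6 = 23.000; 23.000^1.555 ≈ 131.15 mb.
P_c = 1012 − 131.15 = 880.85 ≈ 881 mb.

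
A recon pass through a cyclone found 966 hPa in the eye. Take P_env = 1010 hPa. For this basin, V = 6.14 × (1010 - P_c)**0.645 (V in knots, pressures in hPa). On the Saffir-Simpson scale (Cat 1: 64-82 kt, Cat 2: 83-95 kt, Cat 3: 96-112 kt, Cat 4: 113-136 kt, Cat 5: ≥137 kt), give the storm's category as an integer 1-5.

ΔP = 1010 − 966 = 44 hPa.
V ≈ 6.14 × 44^0.645 = 6.14 × 11.48 ≈ 71 kt.
71 kt falls in the Category 1 band.

1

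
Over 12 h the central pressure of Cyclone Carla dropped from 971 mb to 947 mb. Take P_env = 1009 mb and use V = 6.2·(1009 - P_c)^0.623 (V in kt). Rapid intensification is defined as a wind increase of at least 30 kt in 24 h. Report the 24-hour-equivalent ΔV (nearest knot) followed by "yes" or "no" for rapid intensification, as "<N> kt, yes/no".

V₁: ΔP = 38, V ≈ 6.2 × 38^0.623 ≈ 59.79 kt.
V₂: ΔP = 62, V ≈ 6.2 × 62^0.623 ≈ 81.11 kt.
ΔV over 12 h = 21.32 kt → 24 h equivalent = 21.32 × 24/12 ≈ 42.64 kt.
43 kt ≥ 30 kt ⇒ rapid intensification.

43 kt, yes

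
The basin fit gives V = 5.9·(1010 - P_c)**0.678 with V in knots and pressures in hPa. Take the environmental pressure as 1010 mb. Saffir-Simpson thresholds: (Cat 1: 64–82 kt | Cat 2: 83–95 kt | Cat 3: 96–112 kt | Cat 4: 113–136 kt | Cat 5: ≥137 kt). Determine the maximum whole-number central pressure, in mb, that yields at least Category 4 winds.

932 mb

Category 4 begins at V = 113 kt.
Required ΔP = (113/5.9)^(1/0.678) = 19.153^1.475 ≈ 77.84 mb.
P_c ≤ 1010 − 77.84 = 932.16, so the highest integer P_c is 932 mb.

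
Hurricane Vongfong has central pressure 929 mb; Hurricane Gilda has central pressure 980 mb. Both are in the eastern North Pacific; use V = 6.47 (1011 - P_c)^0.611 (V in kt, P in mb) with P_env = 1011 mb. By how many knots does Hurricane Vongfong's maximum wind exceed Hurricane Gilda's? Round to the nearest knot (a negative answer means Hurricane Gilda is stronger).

43 kt

Hurricane Vongfong: ΔP = 82; V ≈ 6.47 × 82^0.611 ≈ 95.55 kt.
Hurricane Gilda: ΔP = 31; V ≈ 6.47 × 31^0.611 ≈ 52.74 kt.
Difference ≈ 95.55 − 52.74 = 42.81 → 43 kt.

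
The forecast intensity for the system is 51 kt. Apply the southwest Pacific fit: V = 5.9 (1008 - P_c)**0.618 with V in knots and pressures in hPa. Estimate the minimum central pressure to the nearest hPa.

ΔP = (V / 5.9)^(1/0.618) = (51/5.9)^1.618.
51/5.9 = 8.644; 8.644^1.618 ≈ 32.79 hPa.
P_c = 1008 − 32.79 = 975.21 ≈ 975 hPa.

975 hPa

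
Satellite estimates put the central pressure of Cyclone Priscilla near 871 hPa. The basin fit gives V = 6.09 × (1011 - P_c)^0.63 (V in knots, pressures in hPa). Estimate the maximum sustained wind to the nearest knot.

ΔP = 1011 − 871 = 140 hPa.
140^0.63 ≈ 22.494.
V ≈ 6.09 × 22.494 ≈ 137.0 kt.

137 kt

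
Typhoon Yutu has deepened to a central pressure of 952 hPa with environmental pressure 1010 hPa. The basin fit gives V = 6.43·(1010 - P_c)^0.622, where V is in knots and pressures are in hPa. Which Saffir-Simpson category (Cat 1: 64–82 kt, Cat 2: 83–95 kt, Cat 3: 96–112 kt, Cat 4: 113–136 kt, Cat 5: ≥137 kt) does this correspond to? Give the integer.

1

ΔP = 1010 − 952 = 58 hPa.
V ≈ 6.43 × 58^0.622 = 6.43 × 12.50 ≈ 80 kt.
80 kt falls in the Category 1 band.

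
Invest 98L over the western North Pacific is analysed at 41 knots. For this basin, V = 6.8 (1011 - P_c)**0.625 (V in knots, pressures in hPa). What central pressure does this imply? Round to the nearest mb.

993 mb

ΔP = (V / 6.8)^(1/0.625) = (41/6.8)^1.600.
41/6.8 = 6.029; 6.029^1.600 ≈ 17.72 mb.
P_c = 1011 − 17.72 = 993.28 ≈ 993 mb.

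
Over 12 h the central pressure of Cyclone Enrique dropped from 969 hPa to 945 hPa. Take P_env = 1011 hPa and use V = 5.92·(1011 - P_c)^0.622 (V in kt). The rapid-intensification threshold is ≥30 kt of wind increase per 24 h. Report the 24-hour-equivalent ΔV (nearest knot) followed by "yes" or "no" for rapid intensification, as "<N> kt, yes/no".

V₁: ΔP = 42, V ≈ 5.92 × 42^0.622 ≈ 60.53 kt.
V₂: ΔP = 66, V ≈ 5.92 × 66^0.622 ≈ 80.18 kt.
ΔV over 12 h = 19.65 kt → 24 h equivalent = 19.65 × 24/12 ≈ 39.30 kt.
39 kt ≥ 30 kt ⇒ rapid intensification.

39 kt, yes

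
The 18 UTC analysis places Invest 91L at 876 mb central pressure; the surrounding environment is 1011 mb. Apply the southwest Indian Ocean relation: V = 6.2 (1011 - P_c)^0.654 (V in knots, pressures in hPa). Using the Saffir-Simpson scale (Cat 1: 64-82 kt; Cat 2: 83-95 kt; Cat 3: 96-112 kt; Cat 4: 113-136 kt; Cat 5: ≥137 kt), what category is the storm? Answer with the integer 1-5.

ΔP = 1011 − 876 = 135 mb.
V ≈ 6.2 × 135^0.654 = 6.2 × 24.73 ≈ 153 kt.
153 kt falls in the Category 5 band.

5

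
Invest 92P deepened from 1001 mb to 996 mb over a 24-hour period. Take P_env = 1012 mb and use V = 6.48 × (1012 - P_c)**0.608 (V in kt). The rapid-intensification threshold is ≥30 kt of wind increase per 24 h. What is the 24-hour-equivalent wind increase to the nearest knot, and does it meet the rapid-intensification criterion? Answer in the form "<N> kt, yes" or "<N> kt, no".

7 kt, no

V₁: ΔP = 11, V ≈ 6.48 × 11^0.608 ≈ 27.84 kt.
V₂: ΔP = 16, V ≈ 6.48 × 16^0.608 ≈ 34.97 kt.
ΔV over 24 h = 7.13 kt → 24 h equivalent = 7.13 × 24/24 ≈ 7.13 kt.
7 kt < 30 kt ⇒ not rapid intensification.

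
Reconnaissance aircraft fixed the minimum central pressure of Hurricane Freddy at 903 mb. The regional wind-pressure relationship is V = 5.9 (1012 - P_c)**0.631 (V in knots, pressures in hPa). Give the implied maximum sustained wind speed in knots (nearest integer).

ΔP = 1012 − 903 = 109 mb.
109^0.631 ≈ 19.303.
V ≈ 5.9 × 19.303 ≈ 113.9 kt.

114 kt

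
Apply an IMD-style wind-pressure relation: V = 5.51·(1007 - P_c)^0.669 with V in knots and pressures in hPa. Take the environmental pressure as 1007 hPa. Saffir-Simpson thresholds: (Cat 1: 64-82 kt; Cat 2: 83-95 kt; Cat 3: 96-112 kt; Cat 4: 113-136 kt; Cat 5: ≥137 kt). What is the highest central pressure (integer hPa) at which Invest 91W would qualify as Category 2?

949 hPa

Category 2 begins at V = 83 kt.
Required ΔP = (83/5.51)^(1/0.669) = 15.064^1.495 ≈ 57.64 hPa.
P_c ≤ 1007 − 57.64 = 949.36, so the highest integer P_c is 949 hPa.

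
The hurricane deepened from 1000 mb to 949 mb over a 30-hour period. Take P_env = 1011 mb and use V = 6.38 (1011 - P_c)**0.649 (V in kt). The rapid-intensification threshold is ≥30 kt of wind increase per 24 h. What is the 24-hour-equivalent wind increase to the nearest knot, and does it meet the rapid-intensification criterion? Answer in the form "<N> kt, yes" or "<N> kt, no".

V₁: ΔP = 11, V ≈ 6.38 × 11^0.649 ≈ 30.25 kt.
V₂: ΔP = 62, V ≈ 6.38 × 62^0.649 ≈ 92.91 kt.
ΔV over 30 h = 62.66 kt → 24 h equivalent = 62.66 × 24/30 ≈ 50.13 kt.
50 kt ≥ 30 kt ⇒ rapid intensification.

50 kt, yes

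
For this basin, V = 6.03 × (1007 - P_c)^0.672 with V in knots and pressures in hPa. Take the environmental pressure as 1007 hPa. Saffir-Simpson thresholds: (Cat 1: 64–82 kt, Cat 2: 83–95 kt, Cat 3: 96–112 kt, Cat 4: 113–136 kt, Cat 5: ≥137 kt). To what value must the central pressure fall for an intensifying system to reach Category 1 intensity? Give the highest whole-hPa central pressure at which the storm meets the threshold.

973 hPa

Category 1 begins at V = 64 kt.
Required ΔP = (64/6.03)^(1/0.672) = 10.614^1.488 ≈ 33.62 hPa.
P_c ≤ 1007 − 33.62 = 973.38, so the highest integer P_c is 973 hPa.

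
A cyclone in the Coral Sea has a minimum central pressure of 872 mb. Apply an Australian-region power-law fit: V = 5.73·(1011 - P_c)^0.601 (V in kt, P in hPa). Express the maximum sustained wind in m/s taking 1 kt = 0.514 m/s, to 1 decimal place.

ΔP = 1011 − 872 = 139 mb.
V ≈ 5.73 × 139^0.601 = 5.73 × 19.407 ≈ 111.200 kt.
111.200 × 0.514 ≈ 57.16 m/s → 57.2 m/s.

57.2 m/s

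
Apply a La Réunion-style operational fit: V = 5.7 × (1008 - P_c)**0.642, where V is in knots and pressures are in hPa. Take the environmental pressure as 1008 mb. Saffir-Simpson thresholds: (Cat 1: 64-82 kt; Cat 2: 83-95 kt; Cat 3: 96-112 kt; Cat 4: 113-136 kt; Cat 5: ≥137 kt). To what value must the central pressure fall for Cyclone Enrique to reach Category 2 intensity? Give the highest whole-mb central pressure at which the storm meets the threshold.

Category 2 begins at V = 83 kt.
Required ΔP = (83/5.7)^(1/0.642) = 14.561^1.558 ≈ 64.84 mb.
P_c ≤ 1008 − 64.84 = 943.16, so the highest integer P_c is 943 mb.

943 mb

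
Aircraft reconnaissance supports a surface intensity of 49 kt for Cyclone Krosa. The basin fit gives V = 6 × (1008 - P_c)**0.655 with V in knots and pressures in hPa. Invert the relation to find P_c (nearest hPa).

ΔP = (V / 6)^(1/0.655) = (49/6)^1.527.
49/6 = 8.167; 8.167^1.527 ≈ 24.69 hPa.
P_c = 1008 − 24.69 = 983.31 ≈ 983 hPa.

983 hPa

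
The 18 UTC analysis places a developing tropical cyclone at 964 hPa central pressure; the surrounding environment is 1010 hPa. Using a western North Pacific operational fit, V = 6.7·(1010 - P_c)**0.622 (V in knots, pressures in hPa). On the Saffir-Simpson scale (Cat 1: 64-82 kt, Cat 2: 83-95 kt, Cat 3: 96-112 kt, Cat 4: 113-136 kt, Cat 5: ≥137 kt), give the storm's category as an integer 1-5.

1

ΔP = 1010 − 964 = 46 hPa.
V ≈ 6.7 × 46^0.622 = 6.7 × 10.82 ≈ 72 kt.
72 kt falls in the Category 1 band.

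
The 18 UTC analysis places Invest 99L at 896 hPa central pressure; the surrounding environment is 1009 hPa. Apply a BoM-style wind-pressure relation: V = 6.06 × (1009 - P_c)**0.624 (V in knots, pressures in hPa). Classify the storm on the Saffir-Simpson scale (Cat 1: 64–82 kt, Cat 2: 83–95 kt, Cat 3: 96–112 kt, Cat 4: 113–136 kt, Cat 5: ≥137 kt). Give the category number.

ΔP = 1009 − 896 = 113 hPa.
V ≈ 6.06 × 113^0.624 = 6.06 × 19.10 ≈ 116 kt.
116 kt falls in the Category 4 band.

4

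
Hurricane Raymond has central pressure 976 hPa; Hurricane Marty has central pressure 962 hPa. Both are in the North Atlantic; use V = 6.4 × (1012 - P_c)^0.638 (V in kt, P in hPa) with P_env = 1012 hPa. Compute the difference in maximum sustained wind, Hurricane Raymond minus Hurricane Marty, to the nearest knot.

-15 kt

Hurricane Raymond: ΔP = 36; V ≈ 6.4 × 36^0.638 ≈ 62.97 kt.
Hurricane Marty: ΔP = 50; V ≈ 6.4 × 50^0.638 ≈ 77.65 kt.
Difference ≈ 62.97 − 77.65 = -14.68 → -15 kt.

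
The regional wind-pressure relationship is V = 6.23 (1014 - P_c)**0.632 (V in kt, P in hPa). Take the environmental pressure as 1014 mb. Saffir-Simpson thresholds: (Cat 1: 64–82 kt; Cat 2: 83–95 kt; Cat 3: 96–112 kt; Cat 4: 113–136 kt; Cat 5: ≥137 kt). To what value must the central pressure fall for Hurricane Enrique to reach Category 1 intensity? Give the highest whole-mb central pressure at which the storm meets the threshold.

Category 1 begins at V = 64 kt.
Required ΔP = (64/6.23)^(1/0.632) = 10.273^1.582 ≈ 39.88 mb.
P_c ≤ 1014 − 39.88 = 974.12, so the highest integer P_c is 974 mb.

974 mb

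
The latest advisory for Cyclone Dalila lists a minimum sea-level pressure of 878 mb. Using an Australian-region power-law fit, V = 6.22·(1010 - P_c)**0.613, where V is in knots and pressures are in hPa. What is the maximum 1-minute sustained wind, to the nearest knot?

124 kt

ΔP = 1010 − 878 = 132 mb.
132^0.613 ≈ 19.949.
V ≈ 6.22 × 19.949 ≈ 124.1 kt.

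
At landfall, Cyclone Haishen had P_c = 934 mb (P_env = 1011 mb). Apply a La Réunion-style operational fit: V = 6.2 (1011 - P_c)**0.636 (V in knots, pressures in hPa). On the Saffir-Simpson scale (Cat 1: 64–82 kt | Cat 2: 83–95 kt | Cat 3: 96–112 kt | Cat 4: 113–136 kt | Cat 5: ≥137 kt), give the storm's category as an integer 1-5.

3

ΔP = 1011 − 934 = 77 mb.
V ≈ 6.2 × 77^0.636 = 6.2 × 15.84 ≈ 98 kt.
98 kt falls in the Category 3 band.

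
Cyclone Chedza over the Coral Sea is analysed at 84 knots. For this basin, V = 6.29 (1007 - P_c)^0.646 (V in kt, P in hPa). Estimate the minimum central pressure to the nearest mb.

ΔP = (V / 6.29)^(1/0.646) = (84/6.29)^1.548.
84/6.29 = 13.355; 13.355^1.548 ≈ 55.27 mb.
P_c = 1007 − 55.27 = 951.73 ≈ 952 mb.

952 mb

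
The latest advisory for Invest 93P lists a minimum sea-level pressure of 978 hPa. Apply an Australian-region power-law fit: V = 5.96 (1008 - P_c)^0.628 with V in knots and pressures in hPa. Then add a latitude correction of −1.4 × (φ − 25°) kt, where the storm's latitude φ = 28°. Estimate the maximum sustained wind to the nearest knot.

46 kt

ΔP = 1008 − 978 = 30 hPa.
30^0.628 ≈ 8.465.
V ≈ 5.96 × 8.465 ≈ 50.5 kt.
Latitude correction: −1.4 × (28 − 25) = -4.2 kt.
Corrected V ≈ 46.3 kt → 46 kt.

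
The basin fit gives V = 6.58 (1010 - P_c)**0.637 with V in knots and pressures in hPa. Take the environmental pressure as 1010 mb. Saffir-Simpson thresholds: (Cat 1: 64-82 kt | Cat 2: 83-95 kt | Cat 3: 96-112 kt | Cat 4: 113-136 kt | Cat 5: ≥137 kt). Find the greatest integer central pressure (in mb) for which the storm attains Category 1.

Category 1 begins at V = 64 kt.
Required ΔP = (64/6.58)^(1/0.637) = 9.726^1.570 ≈ 35.56 mb.
P_c ≤ 1010 − 35.56 = 974.44, so the highest integer P_c is 974 mb.

974 mb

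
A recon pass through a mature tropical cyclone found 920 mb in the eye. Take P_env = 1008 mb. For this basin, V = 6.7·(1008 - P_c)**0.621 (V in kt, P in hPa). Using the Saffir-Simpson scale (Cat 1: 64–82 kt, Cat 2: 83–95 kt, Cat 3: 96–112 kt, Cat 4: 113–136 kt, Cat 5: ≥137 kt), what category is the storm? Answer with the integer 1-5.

3

ΔP = 1008 − 920 = 88 mb.
V ≈ 6.7 × 88^0.621 = 6.7 × 16.13 ≈ 108 kt.
108 kt falls in the Category 3 band.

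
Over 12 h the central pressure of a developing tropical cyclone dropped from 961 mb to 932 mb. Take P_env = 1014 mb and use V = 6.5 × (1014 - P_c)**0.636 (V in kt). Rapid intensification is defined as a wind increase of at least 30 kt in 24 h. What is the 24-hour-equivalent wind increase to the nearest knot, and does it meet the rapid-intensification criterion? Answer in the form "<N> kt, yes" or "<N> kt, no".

V₁: ΔP = 53, V ≈ 6.5 × 53^0.636 ≈ 81.20 kt.
V₂: ΔP = 82, V ≈ 6.5 × 82^0.636 ≈ 107.18 kt.
ΔV over 12 h = 25.98 kt → 24 h equivalent = 25.98 × 24/12 ≈ 51.96 kt.
52 kt ≥ 30 kt ⇒ rapid intensification.

52 kt, yes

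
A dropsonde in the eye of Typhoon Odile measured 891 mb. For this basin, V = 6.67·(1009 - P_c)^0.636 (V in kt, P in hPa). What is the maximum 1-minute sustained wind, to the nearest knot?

139 kt

ΔP = 1009 − 891 = 118 mb.
118^0.636 ≈ 20.783.
V ≈ 6.67 × 20.783 ≈ 138.6 kt.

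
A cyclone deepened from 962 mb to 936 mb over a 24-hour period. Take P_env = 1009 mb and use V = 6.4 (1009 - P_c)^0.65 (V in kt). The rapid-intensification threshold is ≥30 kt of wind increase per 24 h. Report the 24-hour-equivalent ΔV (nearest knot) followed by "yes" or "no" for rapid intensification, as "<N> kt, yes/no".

V₁: ΔP = 47, V ≈ 6.4 × 47^0.65 ≈ 78.17 kt.
V₂: ΔP = 73, V ≈ 6.4 × 73^0.65 ≈ 104.07 kt.
ΔV over 24 h = 25.90 kt → 24 h equivalent = 25.90 × 24/24 ≈ 25.90 kt.
26 kt < 30 kt ⇒ not rapid intensification.

26 kt, no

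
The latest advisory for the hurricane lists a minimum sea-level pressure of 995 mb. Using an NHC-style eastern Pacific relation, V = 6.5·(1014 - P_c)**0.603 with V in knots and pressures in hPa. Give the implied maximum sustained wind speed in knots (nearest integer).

ΔP = 1014 − 995 = 19 mb.
19^0.603 ≈ 5.903.
V ≈ 6.5 × 5.903 ≈ 38.4 kt.

38 kt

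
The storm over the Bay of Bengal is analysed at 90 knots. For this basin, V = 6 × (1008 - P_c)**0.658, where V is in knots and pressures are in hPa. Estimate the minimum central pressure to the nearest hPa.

947 hPa

ΔP = (V / 6)^(1/0.658) = (90/6)^1.520.
90/6 = 15.000; 15.000^1.520 ≈ 61.29 hPa.
P_c = 1008 − 61.29 = 946.71 ≈ 947 hPa.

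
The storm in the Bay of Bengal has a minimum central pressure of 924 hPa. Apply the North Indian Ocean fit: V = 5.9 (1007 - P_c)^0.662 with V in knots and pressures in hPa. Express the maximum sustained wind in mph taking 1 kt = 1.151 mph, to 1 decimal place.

ΔP = 1007 − 924 = 83 hPa.
V ≈ 5.9 × 83^0.662 = 5.9 × 18.639 ≈ 109.972 kt.
109.972 × 1.151 ≈ 126.58 mph → 126.6 mph.

126.6 mph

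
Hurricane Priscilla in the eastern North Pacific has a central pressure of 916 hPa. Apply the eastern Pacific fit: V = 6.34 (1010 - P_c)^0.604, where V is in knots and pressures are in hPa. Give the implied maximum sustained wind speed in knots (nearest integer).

99 kt

ΔP = 1010 − 916 = 94 hPa.
94^0.604 ≈ 15.551.
V ≈ 6.34 × 15.551 ≈ 98.6 kt.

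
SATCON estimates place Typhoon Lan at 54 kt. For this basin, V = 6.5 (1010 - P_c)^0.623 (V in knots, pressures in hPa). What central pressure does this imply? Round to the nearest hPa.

ΔP = (V / 6.5)^(1/0.623) = (54/6.5)^1.605.
54/6.5 = 8.308; 8.308^1.605 ≈ 29.92 hPa.
P_c = 1010 − 29.92 = 980.08 ≈ 980 hPa.

980 hPa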